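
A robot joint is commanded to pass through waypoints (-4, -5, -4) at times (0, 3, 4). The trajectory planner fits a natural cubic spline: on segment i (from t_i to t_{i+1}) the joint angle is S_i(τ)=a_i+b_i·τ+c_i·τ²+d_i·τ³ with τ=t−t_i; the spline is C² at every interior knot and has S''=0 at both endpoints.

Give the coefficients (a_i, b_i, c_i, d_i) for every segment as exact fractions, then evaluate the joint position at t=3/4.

Δ: Δ0=-1/3, Δ1=1
row 1: diag=8, rhs=8; c'=1/8, d'=1
back: M1=1
M: M0=0, M1=1, M2=0
seg 0: a=-4, c=M0/2=0, d=(M1−M0)/(6·3)=1/18, b=Δ0−h0·(2M0+M1)/6=-5/6
seg 1: a=-5, c=M1/2=1/2, d=(M2−M1)/(6·1)=-1/6, b=Δ1−h1·(2M1+M2)/6=2/3
t_q=3/4 → seg 0, τ=3/4; S=-4+-5/6·τ+0·τ²+1/18·τ³=-589/128

  seg 0: a=-4 b=-5/6 c=0 d=1/18
  seg 1: a=-5 b=2/3 c=1/2 d=-1/6
S(3/4) = -589/128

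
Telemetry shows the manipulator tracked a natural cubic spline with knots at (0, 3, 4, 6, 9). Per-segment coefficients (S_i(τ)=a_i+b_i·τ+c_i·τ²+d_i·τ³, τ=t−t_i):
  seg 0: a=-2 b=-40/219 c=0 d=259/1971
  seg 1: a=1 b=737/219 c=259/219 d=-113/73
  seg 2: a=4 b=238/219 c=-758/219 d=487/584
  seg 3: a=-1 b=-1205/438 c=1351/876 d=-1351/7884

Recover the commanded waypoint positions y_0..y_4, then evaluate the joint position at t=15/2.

y_0=-2 y_1=1 y_2=4 y_3=-1 y_4=0
S(15/2) = -5221/2336

y_0 = S_0(0) = a_0 = -2
y_1 = S_1(0) = a_1 = 1
y_2 = S_2(0) = a_2 = 4
y_3 = S_3(0) = a_3 = -1
y_4 = S_3(3) = 0
t_q=15/2 is in segment 3 (τ=3/2); S_3(τ)=-5221/2336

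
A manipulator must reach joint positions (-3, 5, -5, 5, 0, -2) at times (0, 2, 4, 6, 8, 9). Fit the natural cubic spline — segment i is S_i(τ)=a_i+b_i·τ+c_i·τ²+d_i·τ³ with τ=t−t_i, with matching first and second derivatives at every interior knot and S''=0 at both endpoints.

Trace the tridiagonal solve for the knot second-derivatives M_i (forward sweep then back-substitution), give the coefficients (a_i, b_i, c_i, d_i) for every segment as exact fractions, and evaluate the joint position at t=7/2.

  seg 0: a=-3 b=1114/153 c=0 d=-251/306
  seg 1: a=5 b=-392/153 c=-251/51 d=1133/612
  seg 2: a=-5 b=-5/153 c=631/102 d=-1123/612
  seg 3: a=5 b=412/153 c=-82/17 d=1363/1224
  seg 4: a=0 b=-991/306 c=379/204 d=-379/612
S(7/2) = -5987/1632

Δ: Δ0=4, Δ1=-5, Δ2=5, Δ3=-5/2, Δ4=-2
row 1: diag=8, rhs=-54; c'=1/4, d'=-27/4
row 2: denom=8−2·1/4=15/2; d'=(60−2·-27/4)/(15/2)=49/5
row 3: denom=8−2·4/15=112/15; d'=(-45−2·49/5)/(112/15)=-969/112
row 4: denom=6−2·15/56=153/28; d'=(3−2·-969/112)/(153/28)=379/102
back: M4=379/102
back: M3=-969/112−15/56·379/102=-164/17
back: M2=49/5−4/15·-164/17=631/51
back: M1=-27/4−1/4·631/51=-502/51
M: M0=0, M1=-502/51, M2=631/51, M3=-164/17, M4=379/102, M5=0
seg 0: a=-3, c=M0/2=0, d=(M1−M0)/(6·2)=-251/306, b=Δ0−h0·(2M0+M1)/6=1114/153
seg 1: a=5, c=M1/2=-251/51, d=(M2−M1)/(6·2)=1133/612, b=Δ1−h1·(2M1+M2)/6=-392/153
seg 2: a=-5, c=M2/2=631/102, d=(M3−M2)/(6·2)=-1123/612, b=Δ2−h2·(2M2+M3)/6=-5/153
seg 3: a=5, c=M3/2=-82/17, d=(M4−M3)/(6·2)=1363/1224, b=Δ3−h3·(2M3+M4)/6=412/153
seg 4: a=0, c=M4/2=379/204, d=(M5−M4)/(6·1)=-379/612, b=Δ4−h4·(2M4+M5)/6=-991/306
t_q=7/2 → seg 1, τ=3/2; S=5+-392/153·τ+-251/51·τ²+1133/612·τ³=-5987/1632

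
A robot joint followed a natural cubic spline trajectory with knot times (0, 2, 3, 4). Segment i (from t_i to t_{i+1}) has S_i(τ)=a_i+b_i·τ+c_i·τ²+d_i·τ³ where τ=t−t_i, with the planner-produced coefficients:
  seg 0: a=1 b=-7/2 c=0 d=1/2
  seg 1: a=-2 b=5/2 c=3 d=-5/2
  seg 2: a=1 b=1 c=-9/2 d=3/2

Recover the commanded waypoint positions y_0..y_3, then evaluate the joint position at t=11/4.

y_0 = S_0(0) = a_0 = 1
y_1 = S_1(0) = a_1 = -2
y_2 = S_2(0) = a_2 = 1
y_3 = S_2(1) = -1
t_q=11/4 is in segment 1 (τ=3/4); S_1(τ)=65/128

y_0=1 y_1=-2 y_2=1 y_3=-1
S(11/4) = 65/128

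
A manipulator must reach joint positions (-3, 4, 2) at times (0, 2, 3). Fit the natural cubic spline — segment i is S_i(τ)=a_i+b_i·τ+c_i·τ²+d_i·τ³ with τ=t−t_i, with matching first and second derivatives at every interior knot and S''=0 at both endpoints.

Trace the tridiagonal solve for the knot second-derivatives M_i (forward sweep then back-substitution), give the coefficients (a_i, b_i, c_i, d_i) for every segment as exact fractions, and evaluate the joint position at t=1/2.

Δ: Δ0=7/2, Δ1=-2
row 1: diag=6, rhs=-33; c'=1/6, d'=-11/2
back: M1=-11/2
M: M0=0, M1=-11/2, M2=0
seg 0: a=-3, c=M0/2=0, d=(M1−M0)/(6·2)=-11/24, b=Δ0−h0·(2M0+M1)/6=16/3
seg 1: a=4, c=M1/2=-11/4, d=(M2−M1)/(6·1)=11/12, b=Δ1−h1·(2M1+M2)/6=-1/6
t_q=1/2 → seg 0, τ=1/2; S=-3+16/3·τ+0·τ²+-11/24·τ³=-25/64

  seg 0: a=-3 b=16/3 c=0 d=-11/24
  seg 1: a=4 b=-1/6 c=-11/4 d=11/12
S(1/2) = -25/64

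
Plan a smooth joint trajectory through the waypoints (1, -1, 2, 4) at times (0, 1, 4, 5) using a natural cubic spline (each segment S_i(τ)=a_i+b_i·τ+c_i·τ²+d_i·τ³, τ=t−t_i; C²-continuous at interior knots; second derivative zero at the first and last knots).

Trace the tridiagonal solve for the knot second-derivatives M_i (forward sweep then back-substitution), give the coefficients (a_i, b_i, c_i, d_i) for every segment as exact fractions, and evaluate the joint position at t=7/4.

Δ: Δ0=-2, Δ1=1, Δ2=2
row 1: diag=8, rhs=18; c'=3/8, d'=9/4
row 2: denom=8−3·3/8=55/8; d'=(6−3·9/4)/(55/8)=-6/55
back: M2=-6/55
back: M1=9/4−3/8·-6/55=126/55
M: M0=0, M1=126/55, M2=-6/55, M3=0
seg 0: a=1, c=M0/2=0, d=(M1−M0)/(6·1)=21/55, b=Δ0−h0·(2M0+M1)/6=-131/55
seg 1: a=-1, c=M1/2=63/55, d=(M2−M1)/(6·3)=-2/15, b=Δ1−h1·(2M1+M2)/6=-68/55
seg 2: a=2, c=M2/2=-3/55, d=(M3−M2)/(6·1)=1/55, b=Δ2−h2·(2M2+M3)/6=112/55
t_q=7/4 → seg 1, τ=3/4; S=-1+-68/55·τ+63/55·τ²+-2/15·τ³=-2357/1760

  seg 0: a=1 b=-131/55 c=0 d=21/55
  seg 1: a=-1 b=-68/55 c=63/55 d=-2/15
  seg 2: a=2 b=112/55 c=-3/55 d=1/55
S(7/4) = -2357/1760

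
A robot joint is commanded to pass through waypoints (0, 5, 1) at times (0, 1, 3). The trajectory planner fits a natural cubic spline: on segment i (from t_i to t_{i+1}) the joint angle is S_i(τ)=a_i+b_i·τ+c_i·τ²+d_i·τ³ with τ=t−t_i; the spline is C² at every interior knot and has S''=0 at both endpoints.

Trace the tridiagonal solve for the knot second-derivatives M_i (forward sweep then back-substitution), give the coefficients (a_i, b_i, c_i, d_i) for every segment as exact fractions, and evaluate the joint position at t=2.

  seg 0: a=0 b=37/6 c=0 d=-7/6
  seg 1: a=5 b=8/3 c=-7/2 d=7/12
S(2) = 19/4

Δ: Δ0=5, Δ1=-2
row 1: diag=6, rhs=-42; c'=1/3, d'=-7
back: M1=-7
M: M0=0, M1=-7, M2=0
seg 0: a=0, c=M0/2=0, d=(M1−M0)/(6·1)=-7/6, b=Δ0−h0·(2M0+M1)/6=37/6
seg 1: a=5, c=M1/2=-7/2, d=(M2−M1)/(6·2)=7/12, b=Δ1−h1·(2M1+M2)/6=8/3
t_q=2 → seg 1, τ=1; S=5+8/3·τ+-7/2·τ²+7/12·τ³=19/4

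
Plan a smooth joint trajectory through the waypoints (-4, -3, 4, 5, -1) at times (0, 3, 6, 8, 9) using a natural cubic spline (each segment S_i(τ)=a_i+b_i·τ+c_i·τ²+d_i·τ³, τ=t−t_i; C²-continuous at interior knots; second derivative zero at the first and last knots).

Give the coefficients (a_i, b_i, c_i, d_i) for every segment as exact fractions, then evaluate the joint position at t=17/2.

  seg 0: a=-4 b=-56/309 c=0 d=53/927
  seg 1: a=-3 b=421/309 c=53/103 d=-59/927
  seg 2: a=4 b=844/309 c=-6/103 d=-1307/2472
  seg 3: a=5 b=-2377/618 c=-1331/412 d=1331/1236
S(17/2) = 7923/3296

Δ: Δ0=1/3, Δ1=7/3, Δ2=1/2, Δ3=-6
row 1: diag=12, rhs=12; c'=1/4, d'=1
row 2: denom=10−3·1/4=37/4; d'=(-11−3·1)/(37/4)=-56/37
row 3: denom=6−2·8/37=206/37; d'=(-39−2·-56/37)/(206/37)=-1331/206
back: M3=-1331/206
back: M2=-56/37−8/37·-1331/206=-12/103
back: M1=1−1/4·-12/103=106/103
M: M0=0, M1=106/103, M2=-12/103, M3=-1331/206, M4=0
seg 0: a=-4, c=M0/2=0, d=(M1−M0)/(6·3)=53/927, b=Δ0−h0·(2M0+M1)/6=-56/309
seg 1: a=-3, c=M1/2=53/103, d=(M2−M1)/(6·3)=-59/927, b=Δ1−h1·(2M1+M2)/6=421/309
seg 2: a=4, c=M2/2=-6/103, d=(M3−M2)/(6·2)=-1307/2472, b=Δ2−h2·(2M2+M3)/6=844/309
seg 3: a=5, c=M3/2=-1331/412, d=(M4−M3)/(6·1)=1331/1236, b=Δ3−h3·(2M3+M4)/6=-2377/618
t_q=17/2 → seg 3, τ=1/2; S=5+-2377/618·τ+-1331/412·τ²+1331/1236·τ³=7923/3296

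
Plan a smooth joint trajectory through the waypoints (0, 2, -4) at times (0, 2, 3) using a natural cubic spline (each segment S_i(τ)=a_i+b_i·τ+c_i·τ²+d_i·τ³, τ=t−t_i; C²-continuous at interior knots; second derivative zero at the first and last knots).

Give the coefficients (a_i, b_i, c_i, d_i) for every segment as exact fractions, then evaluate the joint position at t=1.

  seg 0: a=0 b=10/3 c=0 d=-7/12
  seg 1: a=2 b=-11/3 c=-7/2 d=7/6
S(1) = 11/4

Δ: Δ0=1, Δ1=-6
row 1: diag=6, rhs=-42; c'=1/6, d'=-7
back: M1=-7
M: M0=0, M1=-7, M2=0
seg 0: a=0, c=M0/2=0, d=(M1−M0)/(6·2)=-7/12, b=Δ0−h0·(2M0+M1)/6=10/3
seg 1: a=2, c=M1/2=-7/2, d=(M2−M1)/(6·1)=7/6, b=Δ1−h1·(2M1+M2)/6=-11/3
t_q=1 → seg 0, τ=1; S=0+10/3·τ+0·τ²+-7/12·τ³=11/4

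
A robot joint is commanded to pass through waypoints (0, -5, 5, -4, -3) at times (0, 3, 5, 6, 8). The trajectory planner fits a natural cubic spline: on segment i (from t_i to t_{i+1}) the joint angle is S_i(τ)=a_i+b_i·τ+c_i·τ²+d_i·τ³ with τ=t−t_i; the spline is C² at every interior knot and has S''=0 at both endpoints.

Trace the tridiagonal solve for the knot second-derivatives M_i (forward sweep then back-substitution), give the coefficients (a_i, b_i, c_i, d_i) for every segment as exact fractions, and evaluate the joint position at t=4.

Δ: Δ0=-5/3, Δ1=5, Δ2=-9, Δ3=1/2
row 1: diag=10, rhs=40; c'=1/5, d'=4
row 2: denom=6−2·1/5=28/5; d'=(-84−2·4)/(28/5)=-115/7
row 3: denom=6−1·5/28=163/28; d'=(57−1·-115/7)/(163/28)=2056/163
back: M3=2056/163
back: M2=-115/7−5/28·2056/163=-3045/163
back: M1=4−1/5·-3045/163=1261/163
M: M0=0, M1=1261/163, M2=-3045/163, M3=2056/163, M4=0
seg 0: a=0, c=M0/2=0, d=(M1−M0)/(6·3)=1261/2934, b=Δ0−h0·(2M0+M1)/6=-5413/978
seg 1: a=-5, c=M1/2=1261/326, d=(M2−M1)/(6·2)=-2153/978, b=Δ1−h1·(2M1+M2)/6=2968/489
seg 2: a=5, c=M2/2=-3045/326, d=(M3−M2)/(6·1)=5101/978, b=Δ2−h2·(2M2+M3)/6=-2384/489
seg 3: a=-4, c=M3/2=1028/163, d=(M4−M3)/(6·2)=-514/489, b=Δ3−h3·(2M3+M4)/6=-7735/978
t_q=4 → seg 1, τ=1; S=-5+2968/489·τ+1261/326·τ²+-2153/978·τ³=446/163

  seg 0: a=0 b=-5413/978 c=0 d=1261/2934
  seg 1: a=-5 b=2968/489 c=1261/326 d=-2153/978
  seg 2: a=5 b=-2384/489 c=-3045/326 d=5101/978
  seg 3: a=-4 b=-7735/978 c=1028/163 d=-514/489
S(4) = 446/163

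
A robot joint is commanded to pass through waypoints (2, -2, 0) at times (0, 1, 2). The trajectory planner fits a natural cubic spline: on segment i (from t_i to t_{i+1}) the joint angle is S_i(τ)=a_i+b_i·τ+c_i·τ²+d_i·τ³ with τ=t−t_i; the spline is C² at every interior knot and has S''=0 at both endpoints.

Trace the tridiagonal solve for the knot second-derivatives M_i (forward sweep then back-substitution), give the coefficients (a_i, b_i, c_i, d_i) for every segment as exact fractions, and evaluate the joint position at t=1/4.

  seg 0: a=2 b=-11/2 c=0 d=3/2
  seg 1: a=-2 b=-1 c=9/2 d=-3/2
S(1/4) = 83/128

Δ: Δ0=-4, Δ1=2
row 1: diag=4, rhs=36; c'=1/4, d'=9
back: M1=9
M: M0=0, M1=9, M2=0
seg 0: a=2, c=M0/2=0, d=(M1−M0)/(6·1)=3/2, b=Δ0−h0·(2M0+M1)/6=-11/2
seg 1: a=-2, c=M1/2=9/2, d=(M2−M1)/(6·1)=-3/2, b=Δ1−h1·(2M1+M2)/6=-1
t_q=1/4 → seg 0, τ=1/4; S=2+-11/2·τ+0·τ²+3/2·τ³=83/128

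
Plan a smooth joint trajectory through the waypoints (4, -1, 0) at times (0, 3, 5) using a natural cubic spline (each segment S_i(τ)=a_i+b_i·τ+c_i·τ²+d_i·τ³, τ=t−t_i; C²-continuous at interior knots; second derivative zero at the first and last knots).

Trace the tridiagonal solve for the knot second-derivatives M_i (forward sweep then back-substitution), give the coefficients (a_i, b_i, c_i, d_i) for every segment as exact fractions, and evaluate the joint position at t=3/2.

  seg 0: a=4 b=-139/60 c=0 d=13/180
  seg 1: a=-1 b=-11/30 c=13/20 d=-13/120
S(3/2) = 123/160

Δ: Δ0=-5/3, Δ1=1/2
row 1: diag=10, rhs=13; c'=1/5, d'=13/10
back: M1=13/10
M: M0=0, M1=13/10, M2=0
seg 0: a=4, c=M0/2=0, d=(M1−M0)/(6·3)=13/180, b=Δ0−h0·(2M0+M1)/6=-139/60
seg 1: a=-1, c=M1/2=13/20, d=(M2−M1)/(6·2)=-13/120, b=Δ1−h1·(2M1+M2)/6=-11/30
t_q=3/2 → seg 0, τ=3/2; S=4+-139/60·τ+0·τ²+13/180·τ³=123/160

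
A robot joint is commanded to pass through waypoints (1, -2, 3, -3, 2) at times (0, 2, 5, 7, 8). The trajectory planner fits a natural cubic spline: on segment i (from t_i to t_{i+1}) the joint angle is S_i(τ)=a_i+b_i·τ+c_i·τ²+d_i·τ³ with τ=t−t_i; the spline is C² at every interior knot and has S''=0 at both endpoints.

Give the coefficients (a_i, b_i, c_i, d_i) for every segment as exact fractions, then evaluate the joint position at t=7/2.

  seg 0: a=1 b=-4133/1518 c=0 d=232/759
  seg 1: a=-2 b=1435/1518 c=464/253 d=-2419/4554
  seg 2: a=3 b=-1816/759 c=-1491/506 d=1003/759
  seg 3: a=-3 b=1274/759 c=2521/506 d=-2521/1518
S(7/2) = 7091/4048

Δ: Δ0=-3/2, Δ1=5/3, Δ2=-3, Δ3=5
row 1: diag=10, rhs=19; c'=3/10, d'=19/10
row 2: denom=10−3·3/10=91/10; d'=(-28−3·19/10)/(91/10)=-337/91
row 3: denom=6−2·20/91=506/91; d'=(48−2·-337/91)/(506/91)=2521/253
back: M3=2521/253
back: M2=-337/91−20/91·2521/253=-1491/253
back: M1=19/10−3/10·-1491/253=928/253
M: M0=0, M1=928/253, M2=-1491/253, M3=2521/253, M4=0
seg 0: a=1, c=M0/2=0, d=(M1−M0)/(6·2)=232/759, b=Δ0−h0·(2M0+M1)/6=-4133/1518
seg 1: a=-2, c=M1/2=464/253, d=(M2−M1)/(6·3)=-2419/4554, b=Δ1−h1·(2M1+M2)/6=1435/1518
seg 2: a=3, c=M2/2=-1491/506, d=(M3−M2)/(6·2)=1003/759, b=Δ2−h2·(2M2+M3)/6=-1816/759
seg 3: a=-3, c=M3/2=2521/506, d=(M4−M3)/(6·1)=-2521/1518, b=Δ3−h3·(2M3+M4)/6=1274/759
t_q=7/2 → seg 1, τ=3/2; S=-2+1435/1518·τ+464/253·τ²+-2419/4554·τ³=7091/4048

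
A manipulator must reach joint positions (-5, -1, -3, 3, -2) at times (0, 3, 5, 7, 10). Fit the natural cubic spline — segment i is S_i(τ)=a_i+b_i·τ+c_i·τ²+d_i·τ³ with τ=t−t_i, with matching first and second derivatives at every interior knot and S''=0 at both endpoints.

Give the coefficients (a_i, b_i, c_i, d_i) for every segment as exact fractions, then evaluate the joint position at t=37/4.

Δ: Δ0=4/3, Δ1=-1, Δ2=3, Δ3=-5/3
row 1: diag=10, rhs=-14; c'=1/5, d'=-7/5
row 2: denom=8−2·1/5=38/5; d'=(24−2·-7/5)/(38/5)=67/19
row 3: denom=10−2·5/19=180/19; d'=(-28−2·67/19)/(180/19)=-37/10
back: M3=-37/10
back: M2=67/19−5/19·-37/10=9/2
back: M1=-7/5−1/5·9/2=-23/10
M: M0=0, M1=-23/10, M2=9/2, M3=-37/10, M4=0
seg 0: a=-5, c=M0/2=0, d=(M1−M0)/(6·3)=-23/180, b=Δ0−h0·(2M0+M1)/6=149/60
seg 1: a=-1, c=M1/2=-23/20, d=(M2−M1)/(6·2)=17/30, b=Δ1−h1·(2M1+M2)/6=-29/30
seg 2: a=-3, c=M2/2=9/4, d=(M3−M2)/(6·2)=-41/60, b=Δ2−h2·(2M2+M3)/6=37/30
seg 3: a=3, c=M3/2=-37/20, d=(M4−M3)/(6·3)=37/180, b=Δ3−h3·(2M3+M4)/6=61/30
t_q=37/4 → seg 3, τ=9/4; S=3+61/30·τ+-37/20·τ²+37/180·τ³=141/256

  seg 0: a=-5 b=149/60 c=0 d=-23/180
  seg 1: a=-1 b=-29/30 c=-23/20 d=17/30
  seg 2: a=-3 b=37/30 c=9/4 d=-41/60
  seg 3: a=3 b=61/30 c=-37/20 d=37/180
S(37/4) = 141/256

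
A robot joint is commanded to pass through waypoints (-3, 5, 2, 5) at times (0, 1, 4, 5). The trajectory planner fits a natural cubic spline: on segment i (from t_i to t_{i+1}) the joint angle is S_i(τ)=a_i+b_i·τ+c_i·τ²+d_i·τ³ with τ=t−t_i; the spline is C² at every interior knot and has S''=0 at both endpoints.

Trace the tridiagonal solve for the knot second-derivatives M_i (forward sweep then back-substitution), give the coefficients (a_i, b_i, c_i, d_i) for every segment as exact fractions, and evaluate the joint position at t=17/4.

Δ: Δ0=8, Δ1=-1, Δ2=3
row 1: diag=8, rhs=-54; c'=3/8, d'=-27/4
row 2: denom=8−3·3/8=55/8; d'=(24−3·-27/4)/(55/8)=354/55
back: M2=354/55
back: M1=-27/4−3/8·354/55=-504/55
M: M0=0, M1=-504/55, M2=354/55, M3=0
seg 0: a=-3, c=M0/2=0, d=(M1−M0)/(6·1)=-84/55, b=Δ0−h0·(2M0+M1)/6=524/55
seg 1: a=5, c=M1/2=-252/55, d=(M2−M1)/(6·3)=13/15, b=Δ1−h1·(2M1+M2)/6=272/55
seg 2: a=2, c=M2/2=177/55, d=(M3−M2)/(6·1)=-59/55, b=Δ2−h2·(2M2+M3)/6=47/55
t_q=17/4 → seg 2, τ=1/4; S=2+47/55·τ+177/55·τ²+-59/55·τ³=8441/3520

  seg 0: a=-3 b=524/55 c=0 d=-84/55
  seg 1: a=5 b=272/55 c=-252/55 d=13/15
  seg 2: a=2 b=47/55 c=177/55 d=-59/55
S(17/4) = 8441/3520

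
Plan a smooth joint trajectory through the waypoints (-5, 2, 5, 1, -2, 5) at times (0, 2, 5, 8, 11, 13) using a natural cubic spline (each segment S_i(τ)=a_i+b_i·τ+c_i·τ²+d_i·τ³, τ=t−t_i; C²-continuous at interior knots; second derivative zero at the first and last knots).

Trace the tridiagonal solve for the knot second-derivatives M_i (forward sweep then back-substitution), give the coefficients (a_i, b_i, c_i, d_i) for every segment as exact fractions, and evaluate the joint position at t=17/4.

  seg 0: a=-5 b=29875/7614 c=0 d=-1613/15228
  seg 1: a=2 b=20197/7614 c=-1613/2538 d=967/34263
  seg 2: a=5 b=-3035/7614 c=-2905/7614 d=17/729
  seg 3: a=1 b=-15671/7614 c=-1307/7614 d=5989/34263
  seg 4: a=-2 b=12421/7614 c=3557/2538 d=-3557/15228
S(17/4) = 137321/27072

Δ: Δ0=7/2, Δ1=1, Δ2=-4/3, Δ3=-1, Δ4=7/2
row 1: diag=10, rhs=-15; c'=3/10, d'=-3/2
row 2: denom=12−3·3/10=111/10; d'=(-14−3·-3/2)/(111/10)=-95/111
row 3: denom=12−3·10/37=414/37; d'=(2−3·-95/111)/(414/37)=169/414
row 4: denom=10−3·37/138=423/46; d'=(27−3·169/414)/(423/46)=3557/1269
back: M4=3557/1269
back: M3=169/414−37/138·3557/1269=-1307/3807
back: M2=-95/111−10/37·-1307/3807=-2905/3807
back: M1=-3/2−3/10·-2905/3807=-1613/1269
M: M0=0, M1=-1613/1269, M2=-2905/3807, M3=-1307/3807, M4=3557/1269, M5=0
seg 0: a=-5, c=M0/2=0, d=(M1−M0)/(6·2)=-1613/15228, b=Δ0−h0·(2M0+M1)/6=29875/7614
seg 1: a=2, c=M1/2=-1613/2538, d=(M2−M1)/(6·3)=967/34263, b=Δ1−h1·(2M1+M2)/6=20197/7614
seg 2: a=5, c=M2/2=-2905/7614, d=(M3−M2)/(6·3)=17/729, b=Δ2−h2·(2M2+M3)/6=-3035/7614
seg 3: a=1, c=M3/2=-1307/7614, d=(M4−M3)/(6·3)=5989/34263, b=Δ3−h3·(2M3+M4)/6=-15671/7614
seg 4: a=-2, c=M4/2=3557/2538, d=(M5−M4)/(6·2)=-3557/15228, b=Δ4−h4·(2M4+M5)/6=12421/7614
t_q=17/4 → seg 1, τ=9/4; S=2+20197/7614·τ+-1613/2538·τ²+967/34263·τ³=137321/27072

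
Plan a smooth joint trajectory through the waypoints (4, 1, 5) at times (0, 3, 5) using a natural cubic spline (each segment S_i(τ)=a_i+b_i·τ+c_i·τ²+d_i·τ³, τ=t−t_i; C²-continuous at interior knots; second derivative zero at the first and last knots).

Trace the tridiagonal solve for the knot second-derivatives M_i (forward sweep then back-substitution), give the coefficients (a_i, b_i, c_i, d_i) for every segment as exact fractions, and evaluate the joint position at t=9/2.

Δ: Δ0=-1, Δ1=2
row 1: diag=10, rhs=18; c'=1/5, d'=9/5
back: M1=9/5
M: M0=0, M1=9/5, M2=0
seg 0: a=4, c=M0/2=0, d=(M1−M0)/(6·3)=1/10, b=Δ0−h0·(2M0+M1)/6=-19/10
seg 1: a=1, c=M1/2=9/10, d=(M2−M1)/(6·2)=-3/20, b=Δ1−h1·(2M1+M2)/6=4/5
t_q=9/2 → seg 1, τ=3/2; S=1+4/5·τ+9/10·τ²+-3/20·τ³=119/32

  seg 0: a=4 b=-19/10 c=0 d=1/10
  seg 1: a=1 b=4/5 c=9/10 d=-3/20
S(9/2) = 119/32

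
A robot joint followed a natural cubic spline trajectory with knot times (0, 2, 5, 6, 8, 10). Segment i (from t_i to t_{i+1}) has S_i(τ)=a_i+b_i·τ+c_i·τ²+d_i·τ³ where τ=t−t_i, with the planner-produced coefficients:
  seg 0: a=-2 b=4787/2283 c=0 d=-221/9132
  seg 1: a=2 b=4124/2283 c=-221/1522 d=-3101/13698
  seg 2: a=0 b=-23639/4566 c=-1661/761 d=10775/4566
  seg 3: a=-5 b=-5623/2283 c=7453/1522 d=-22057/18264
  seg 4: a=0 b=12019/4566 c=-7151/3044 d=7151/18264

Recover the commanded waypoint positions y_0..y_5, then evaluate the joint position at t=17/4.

y_0=-2 y_1=2 y_2=0 y_3=-5 y_4=0 y_5=-1
S(17/4) = 267935/97408

y_0 = S_0(0) = a_0 = -2
y_1 = S_1(0) = a_1 = 2
y_2 = S_2(0) = a_2 = 0
y_3 = S_3(0) = a_3 = -5
y_4 = S_4(0) = a_4 = 0
y_5 = S_4(2) = -1
t_q=17/4 is in segment 1 (τ=9/4); S_1(τ)=267935/97408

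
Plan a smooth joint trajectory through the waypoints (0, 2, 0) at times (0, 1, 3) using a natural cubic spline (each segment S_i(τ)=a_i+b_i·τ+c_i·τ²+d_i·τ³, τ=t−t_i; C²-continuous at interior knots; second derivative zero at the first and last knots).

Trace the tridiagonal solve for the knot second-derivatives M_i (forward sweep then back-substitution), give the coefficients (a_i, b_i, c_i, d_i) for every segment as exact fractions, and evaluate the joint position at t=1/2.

Δ: Δ0=2, Δ1=-1
row 1: diag=6, rhs=-18; c'=1/3, d'=-3
back: M1=-3
M: M0=0, M1=-3, M2=0
seg 0: a=0, c=M0/2=0, d=(M1−M0)/(6·1)=-1/2, b=Δ0−h0·(2M0+M1)/6=5/2
seg 1: a=2, c=M1/2=-3/2, d=(M2−M1)/(6·2)=1/4, b=Δ1−h1·(2M1+M2)/6=1
t_q=1/2 → seg 0, τ=1/2; S=0+5/2·τ+0·τ²+-1/2·τ³=19/16

  seg 0: a=0 b=5/2 c=0 d=-1/2
  seg 1: a=2 b=1 c=-3/2 d=1/4
S(1/2) = 19/16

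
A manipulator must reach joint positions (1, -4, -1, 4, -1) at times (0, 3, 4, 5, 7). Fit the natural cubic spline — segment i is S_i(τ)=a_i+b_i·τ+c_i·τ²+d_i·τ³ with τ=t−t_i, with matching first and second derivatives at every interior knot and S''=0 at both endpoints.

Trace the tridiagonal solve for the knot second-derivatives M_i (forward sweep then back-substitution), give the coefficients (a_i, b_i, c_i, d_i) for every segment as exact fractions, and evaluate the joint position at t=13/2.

Δ: Δ0=-5/3, Δ1=3, Δ2=5, Δ3=-5/2
row 1: diag=8, rhs=28; c'=1/8, d'=7/2
row 2: denom=4−1·1/8=31/8; d'=(12−1·7/2)/(31/8)=68/31
row 3: denom=6−1·8/31=178/31; d'=(-45−1·68/31)/(178/31)=-1463/178
back: M3=-1463/178
back: M2=68/31−8/31·-1463/178=384/89
back: M1=7/2−1/8·384/89=527/178
M: M0=0, M1=527/178, M2=384/89, M3=-1463/178, M4=0
seg 0: a=1, c=M0/2=0, d=(M1−M0)/(6·3)=527/3204, b=Δ0−h0·(2M0+M1)/6=-3361/1068
seg 1: a=-4, c=M1/2=527/356, d=(M2−M1)/(6·1)=241/1068, b=Δ1−h1·(2M1+M2)/6=691/534
seg 2: a=-1, c=M2/2=192/89, d=(M3−M2)/(6·1)=-2231/1068, b=Δ2−h2·(2M2+M3)/6=5267/1068
seg 3: a=4, c=M3/2=-1463/356, d=(M4−M3)/(6·2)=1463/2136, b=Δ3−h3·(2M3+M4)/6=1591/534
t_q=13/2 → seg 3, τ=3/2; S=4+1591/534·τ+-1463/356·τ²+1463/2136·τ³=8739/5696

  seg 0: a=1 b=-3361/1068 c=0 d=527/3204
  seg 1: a=-4 b=691/534 c=527/356 d=241/1068
  seg 2: a=-1 b=5267/1068 c=192/89 d=-2231/1068
  seg 3: a=4 b=1591/534 c=-1463/356 d=1463/2136
S(13/2) = 8739/5696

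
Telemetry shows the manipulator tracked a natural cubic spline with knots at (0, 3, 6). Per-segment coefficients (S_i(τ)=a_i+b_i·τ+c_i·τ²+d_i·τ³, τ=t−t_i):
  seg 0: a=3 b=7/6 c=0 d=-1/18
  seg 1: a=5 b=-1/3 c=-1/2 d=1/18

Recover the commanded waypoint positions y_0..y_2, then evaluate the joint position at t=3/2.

y_0 = S_0(0) = a_0 = 3
y_1 = S_1(0) = a_1 = 5
y_2 = S_1(3) = 1
t_q=3/2 is in segment 0 (τ=3/2); S_0(τ)=73/16

y_0=3 y_1=5 y_2=1
S(3/2) = 73/16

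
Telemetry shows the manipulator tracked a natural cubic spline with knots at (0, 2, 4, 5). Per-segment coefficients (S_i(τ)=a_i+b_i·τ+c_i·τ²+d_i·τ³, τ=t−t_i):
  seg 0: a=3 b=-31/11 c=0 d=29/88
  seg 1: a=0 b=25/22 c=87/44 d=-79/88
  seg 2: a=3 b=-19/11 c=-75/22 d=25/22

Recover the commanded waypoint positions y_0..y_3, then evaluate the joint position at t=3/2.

y_0=3 y_1=0 y_2=3 y_3=-1
S(3/2) = -81/704

y_0 = S_0(0) = a_0 = 3
y_1 = S_1(0) = a_1 = 0
y_2 = S_2(0) = a_2 = 3
y_3 = S_2(1) = -1
t_q=3/2 is in segment 0 (τ=3/2); S_0(τ)=-81/704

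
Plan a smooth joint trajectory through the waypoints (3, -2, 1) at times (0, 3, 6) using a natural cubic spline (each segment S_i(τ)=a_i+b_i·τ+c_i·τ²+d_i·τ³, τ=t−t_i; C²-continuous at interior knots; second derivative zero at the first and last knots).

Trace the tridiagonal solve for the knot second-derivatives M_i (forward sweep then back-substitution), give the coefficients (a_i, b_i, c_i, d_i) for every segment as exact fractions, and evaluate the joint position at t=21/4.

  seg 0: a=3 b=-7/3 c=0 d=2/27
  seg 1: a=-2 b=-1/3 c=2/3 d=-2/27
S(21/4) = -7/32

Δ: Δ0=-5/3, Δ1=1
row 1: diag=12, rhs=16; c'=1/4, d'=4/3
back: M1=4/3
M: M0=0, M1=4/3, M2=0
seg 0: a=3, c=M0/2=0, d=(M1−M0)/(6·3)=2/27, b=Δ0−h0·(2M0+M1)/6=-7/3
seg 1: a=-2, c=M1/2=2/3, d=(M2−M1)/(6·3)=-2/27, b=Δ1−h1·(2M1+M2)/6=-1/3
t_q=21/4 → seg 1, τ=9/4; S=-2+-1/3·τ+2/3·τ²+-2/27·τ³=-7/32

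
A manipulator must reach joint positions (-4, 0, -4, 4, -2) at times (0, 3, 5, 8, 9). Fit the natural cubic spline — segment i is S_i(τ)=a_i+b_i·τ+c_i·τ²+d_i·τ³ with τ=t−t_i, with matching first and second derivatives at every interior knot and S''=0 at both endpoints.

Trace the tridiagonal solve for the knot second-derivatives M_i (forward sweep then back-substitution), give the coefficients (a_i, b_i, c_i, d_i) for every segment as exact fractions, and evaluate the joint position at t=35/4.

Δ: Δ0=4/3, Δ1=-2, Δ2=8/3, Δ3=-6
row 1: diag=10, rhs=-20; c'=1/5, d'=-2
row 2: denom=10−2·1/5=48/5; d'=(28−2·-2)/(48/5)=10/3
row 3: denom=8−3·5/16=113/16; d'=(-52−3·10/3)/(113/16)=-992/113
back: M3=-992/113
back: M2=10/3−5/16·-992/113=2060/339
back: M1=-2−1/5·2060/339=-1090/339
M: M0=0, M1=-1090/339, M2=2060/339, M3=-992/113, M4=0
seg 0: a=-4, c=M0/2=0, d=(M1−M0)/(6·3)=-545/3051, b=Δ0−h0·(2M0+M1)/6=997/339
seg 1: a=0, c=M1/2=-545/339, d=(M2−M1)/(6·2)=175/226, b=Δ1−h1·(2M1+M2)/6=-638/339
seg 2: a=-4, c=M2/2=1030/339, d=(M3−M2)/(6·3)=-2518/3051, b=Δ2−h2·(2M2+M3)/6=332/339
seg 3: a=4, c=M3/2=-496/113, d=(M4−M3)/(6·1)=496/339, b=Δ3−h3·(2M3+M4)/6=-1042/339
t_q=35/4 → seg 3, τ=3/4; S=4+-1042/339·τ+-496/113·τ²+496/339·τ³=-71/452

  seg 0: a=-4 b=997/339 c=0 d=-545/3051
  seg 1: a=0 b=-638/339 c=-545/339 d=175/226
  seg 2: a=-4 b=332/339 c=1030/339 d=-2518/3051
  seg 3: a=4 b=-1042/339 c=-496/113 d=496/339
S(35/4) = -71/452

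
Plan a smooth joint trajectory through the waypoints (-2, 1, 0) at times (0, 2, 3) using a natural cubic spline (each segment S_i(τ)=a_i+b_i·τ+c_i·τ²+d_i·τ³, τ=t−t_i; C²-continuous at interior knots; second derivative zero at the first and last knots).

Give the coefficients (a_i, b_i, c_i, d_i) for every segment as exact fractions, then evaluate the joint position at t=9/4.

Δ: Δ0=3/2, Δ1=-1
row 1: diag=6, rhs=-15; c'=1/6, d'=-5/2
back: M1=-5/2
M: M0=0, M1=-5/2, M2=0
seg 0: a=-2, c=M0/2=0, d=(M1−M0)/(6·2)=-5/24, b=Δ0−h0·(2M0+M1)/6=7/3
seg 1: a=1, c=M1/2=-5/4, d=(M2−M1)/(6·1)=5/12, b=Δ1−h1·(2M1+M2)/6=-1/6
t_q=9/4 → seg 1, τ=1/4; S=1+-1/6·τ+-5/4·τ²+5/12·τ³=227/256

  seg 0: a=-2 b=7/3 c=0 d=-5/24
  seg 1: a=1 b=-1/6 c=-5/4 d=5/12
S(9/4) = 227/256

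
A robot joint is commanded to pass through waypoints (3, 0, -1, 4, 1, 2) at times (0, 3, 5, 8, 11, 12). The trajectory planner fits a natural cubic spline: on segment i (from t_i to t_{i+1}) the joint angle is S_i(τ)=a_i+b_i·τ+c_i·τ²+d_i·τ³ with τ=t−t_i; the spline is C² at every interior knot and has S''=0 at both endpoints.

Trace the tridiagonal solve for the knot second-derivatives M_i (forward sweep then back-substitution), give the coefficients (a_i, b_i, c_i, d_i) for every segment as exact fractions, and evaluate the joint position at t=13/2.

Δ: Δ0=-1, Δ1=-1/2, Δ2=5/3, Δ3=-1, Δ4=1
row 1: diag=10, rhs=3; c'=1/5, d'=3/10
row 2: denom=10−2·1/5=48/5; d'=(13−2·3/10)/(48/5)=31/24
row 3: denom=12−3·5/16=177/16; d'=(-16−3·31/24)/(177/16)=-106/59
row 4: denom=8−3·16/59=424/59; d'=(12−3·-106/59)/(424/59)=513/212
back: M4=513/212
back: M3=-106/59−16/59·513/212=-130/53
back: M2=31/24−5/16·-130/53=1309/636
back: M1=3/10−1/5·1309/636=-71/636
M: M0=0, M1=-71/636, M2=1309/636, M3=-130/53, M4=513/212, M5=0
seg 0: a=3, c=M0/2=0, d=(M1−M0)/(6·3)=-71/11448, b=Δ0−h0·(2M0+M1)/6=-1201/1272
seg 1: a=0, c=M1/2=-71/1272, d=(M2−M1)/(6·2)=115/636, b=Δ1−h1·(2M1+M2)/6=-707/636
seg 2: a=-1, c=M2/2=1309/1272, d=(M3−M2)/(6·3)=-2869/11448, b=Δ2−h2·(2M2+M3)/6=177/212
seg 3: a=4, c=M3/2=-65/53, d=(M4−M3)/(6·3)=1033/3816, b=Δ3−h3·(2M3+M4)/6=103/424
seg 4: a=1, c=M4/2=513/424, d=(M5−M4)/(6·1)=-171/424, b=Δ4−h4·(2M4+M5)/6=41/212
t_q=13/2 → seg 2, τ=3/2; S=-1+177/212·τ+1309/1272·τ²+-2869/11448·τ³=5841/3392

  seg 0: a=3 b=-1201/1272 c=0 d=-71/11448
  seg 1: a=0 b=-707/636 c=-71/1272 d=115/636
  seg 2: a=-1 b=177/212 c=1309/1272 d=-2869/11448
  seg 3: a=4 b=103/424 c=-65/53 d=1033/3816
  seg 4: a=1 b=41/212 c=513/424 d=-171/424
S(13/2) = 5841/3392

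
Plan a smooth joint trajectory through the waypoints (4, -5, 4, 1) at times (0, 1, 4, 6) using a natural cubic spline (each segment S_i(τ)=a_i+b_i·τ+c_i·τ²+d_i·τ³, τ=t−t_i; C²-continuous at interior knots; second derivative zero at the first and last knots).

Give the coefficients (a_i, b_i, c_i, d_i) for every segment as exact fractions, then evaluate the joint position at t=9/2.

  seg 0: a=4 b=-1545/142 c=0 d=267/142
  seg 1: a=-5 b=-372/71 c=801/142 d=-137/142
  seg 2: a=4 b=363/142 c=-216/71 d=36/71
S(9/2) = 1301/284

Δ: Δ0=-9, Δ1=3, Δ2=-3/2
row 1: diag=8, rhs=72; c'=3/8, d'=9
row 2: denom=10−3·3/8=71/8; d'=(-27−3·9)/(71/8)=-432/71
back: M2=-432/71
back: M1=9−3/8·-432/71=801/71
M: M0=0, M1=801/71, M2=-432/71, M3=0
seg 0: a=4, c=M0/2=0, d=(M1−M0)/(6·1)=267/142, b=Δ0−h0·(2M0+M1)/6=-1545/142
seg 1: a=-5, c=M1/2=801/142, d=(M2−M1)/(6·3)=-137/142, b=Δ1−h1·(2M1+M2)/6=-372/71
seg 2: a=4, c=M2/2=-216/71, d=(M3−M2)/(6·2)=36/71, b=Δ2−h2·(2M2+M3)/6=363/142
t_q=9/2 → seg 2, τ=1/2; S=4+363/142·τ+-216/71·τ²+36/71·τ³=1301/284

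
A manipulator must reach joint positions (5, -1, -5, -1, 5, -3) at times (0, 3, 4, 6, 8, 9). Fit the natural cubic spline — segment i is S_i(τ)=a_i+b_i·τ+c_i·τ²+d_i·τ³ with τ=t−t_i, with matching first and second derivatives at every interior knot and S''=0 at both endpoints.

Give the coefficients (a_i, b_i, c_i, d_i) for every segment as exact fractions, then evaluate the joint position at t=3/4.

  seg 0: a=5 b=-422/469 c=0 d=-172/1407
  seg 1: a=-1 b=-1970/469 c=-516/469 d=610/469
  seg 2: a=-5 b=-1172/469 c=1314/469 d=-37/134
  seg 3: a=-1 b=2530/469 c=537/469 d=-2197/1876
  seg 4: a=5 b=-1913/469 c=-5517/938 d=1839/938
S(3/4) = 32069/7504

Δ: Δ0=-2, Δ1=-4, Δ2=2, Δ3=3, Δ4=-8
row 1: diag=8, rhs=-12; c'=1/8, d'=-3/2
row 2: denom=6−1·1/8=47/8; d'=(36−1·-3/2)/(47/8)=300/47
row 3: denom=8−2·16/47=344/47; d'=(6−2·300/47)/(344/47)=-159/172
row 4: denom=6−2·47/172=469/86; d'=(-66−2·-159/172)/(469/86)=-5517/469
back: M4=-5517/469
back: M3=-159/172−47/172·-5517/469=1074/469
back: M2=300/47−16/47·1074/469=2628/469
back: M1=-3/2−1/8·2628/469=-1032/469
M: M0=0, M1=-1032/469, M2=2628/469, M3=1074/469, M4=-5517/469, M5=0
seg 0: a=5, c=M0/2=0, d=(M1−M0)/(6·3)=-172/1407, b=Δ0−h0·(2M0+M1)/6=-422/469
seg 1: a=-1, c=M1/2=-516/469, d=(M2−M1)/(6·1)=610/469, b=Δ1−h1·(2M1+M2)/6=-1970/469
seg 2: a=-5, c=M2/2=1314/469, d=(M3−M2)/(6·2)=-37/134, b=Δ2−h2·(2M2+M3)/6=-1172/469
seg 3: a=-1, c=M3/2=537/469, d=(M4−M3)/(6·2)=-2197/1876, b=Δ3−h3·(2M3+M4)/6=2530/469
seg 4: a=5, c=M4/2=-5517/938, d=(M5−M4)/(6·1)=1839/938, b=Δ4−h4·(2M4+M5)/6=-1913/469
t_q=3/4 → seg 0, τ=3/4; S=5+-422/469·τ+0·τ²+-172/1407·τ³=32069/7504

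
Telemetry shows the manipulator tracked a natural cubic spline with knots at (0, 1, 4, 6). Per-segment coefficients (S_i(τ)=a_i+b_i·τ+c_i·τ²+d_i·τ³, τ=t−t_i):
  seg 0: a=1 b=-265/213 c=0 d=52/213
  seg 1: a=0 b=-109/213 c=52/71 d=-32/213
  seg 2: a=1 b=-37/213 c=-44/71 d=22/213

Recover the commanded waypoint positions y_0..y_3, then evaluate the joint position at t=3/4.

y_0 = S_0(0) = a_0 = 1
y_1 = S_1(0) = a_1 = 0
y_2 = S_2(0) = a_2 = 1
y_3 = S_2(2) = -1
t_q=3/4 is in segment 0 (τ=3/4); S_0(τ)=193/1136

y_0=1 y_1=0 y_2=1 y_3=-1
S(3/4) = 193/1136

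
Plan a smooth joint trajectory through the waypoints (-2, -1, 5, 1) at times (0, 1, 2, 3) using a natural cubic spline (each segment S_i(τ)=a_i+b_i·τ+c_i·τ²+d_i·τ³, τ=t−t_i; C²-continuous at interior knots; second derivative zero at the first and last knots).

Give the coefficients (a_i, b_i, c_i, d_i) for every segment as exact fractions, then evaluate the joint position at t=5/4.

Δ: Δ0=1, Δ1=6, Δ2=-4
row 1: diag=4, rhs=30; c'=1/4, d'=15/2
row 2: denom=4−1·1/4=15/4; d'=(-60−1·15/2)/(15/4)=-18
back: M2=-18
back: M1=15/2−1/4·-18=12
M: M0=0, M1=12, M2=-18, M3=0
seg 0: a=-2, c=M0/2=0, d=(M1−M0)/(6·1)=2, b=Δ0−h0·(2M0+M1)/6=-1
seg 1: a=-1, c=M1/2=6, d=(M2−M1)/(6·1)=-5, b=Δ1−h1·(2M1+M2)/6=5
seg 2: a=5, c=M2/2=-9, d=(M3−M2)/(6·1)=3, b=Δ2−h2·(2M2+M3)/6=2
t_q=5/4 → seg 1, τ=1/4; S=-1+5·τ+6·τ²+-5·τ³=35/64

  seg 0: a=-2 b=-1 c=0 d=2
  seg 1: a=-1 b=5 c=6 d=-5
  seg 2: a=5 b=2 c=-9 d=3
S(5/4) = 35/64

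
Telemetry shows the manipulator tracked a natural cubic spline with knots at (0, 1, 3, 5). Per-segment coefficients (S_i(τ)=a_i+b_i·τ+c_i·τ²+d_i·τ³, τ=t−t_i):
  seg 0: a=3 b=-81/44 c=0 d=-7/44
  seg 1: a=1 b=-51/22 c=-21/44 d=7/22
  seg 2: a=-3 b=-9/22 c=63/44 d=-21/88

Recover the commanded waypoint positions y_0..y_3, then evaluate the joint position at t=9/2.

y_0 = S_0(0) = a_0 = 3
y_1 = S_1(0) = a_1 = 1
y_2 = S_2(0) = a_2 = -3
y_3 = S_2(2) = 0
t_q=9/2 is in segment 2 (τ=3/2); S_2(τ)=-843/704

y_0=3 y_1=1 y_2=-3 y_3=0
S(9/2) = -843/704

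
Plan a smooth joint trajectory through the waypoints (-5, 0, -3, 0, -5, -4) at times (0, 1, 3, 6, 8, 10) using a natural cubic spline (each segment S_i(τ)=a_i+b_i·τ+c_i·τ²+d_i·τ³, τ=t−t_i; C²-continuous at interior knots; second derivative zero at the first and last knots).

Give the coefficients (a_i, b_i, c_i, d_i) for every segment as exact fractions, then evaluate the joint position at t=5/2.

Δ: Δ0=5, Δ1=-3/2, Δ2=1, Δ3=-5/2, Δ4=1/2
row 1: diag=6, rhs=-39; c'=1/3, d'=-13/2
row 2: denom=10−2·1/3=28/3; d'=(15−2·-13/2)/(28/3)=3
row 3: denom=10−3·9/28=253/28; d'=(-21−3·3)/(253/28)=-840/253
row 4: denom=8−2·56/253=1912/253; d'=(18−2·-840/253)/(1912/253)=3117/956
back: M4=3117/956
back: M3=-840/253−56/253·3117/956=-966/239
back: M2=3−9/28·-966/239=2055/478
back: M1=-13/2−1/3·2055/478=-1896/239
M: M0=0, M1=-1896/239, M2=2055/478, M3=-966/239, M4=3117/956, M5=0
seg 0: a=-5, c=M0/2=0, d=(M1−M0)/(6·1)=-316/239, b=Δ0−h0·(2M0+M1)/6=1511/239
seg 1: a=0, c=M1/2=-948/239, d=(M2−M1)/(6·2)=1949/1912, b=Δ1−h1·(2M1+M2)/6=563/239
seg 2: a=-3, c=M2/2=2055/956, d=(M3−M2)/(6·3)=-443/956, b=Δ2−h2·(2M2+M3)/6=-611/478
seg 3: a=0, c=M3/2=-483/239, d=(M4−M3)/(6·2)=2327/3824, b=Δ3−h3·(2M3+M4)/6=-853/956
seg 4: a=-5, c=M4/2=3117/1912, d=(M5−M4)/(6·2)=-1039/3824, b=Δ4−h4·(2M4+M5)/6=-400/239
t_q=5/2 → seg 1, τ=3/2; S=0+563/239·τ+-948/239·τ²+1949/1912·τ³=-29841/15296

  seg 0: a=-5 b=1511/239 c=0 d=-316/239
  seg 1: a=0 b=563/239 c=-948/239 d=1949/1912
  seg 2: a=-3 b=-611/478 c=2055/956 d=-443/956
  seg 3: a=0 b=-853/956 c=-483/239 d=2327/3824
  seg 4: a=-5 b=-400/239 c=3117/1912 d=-1039/3824
S(5/2) = -29841/15296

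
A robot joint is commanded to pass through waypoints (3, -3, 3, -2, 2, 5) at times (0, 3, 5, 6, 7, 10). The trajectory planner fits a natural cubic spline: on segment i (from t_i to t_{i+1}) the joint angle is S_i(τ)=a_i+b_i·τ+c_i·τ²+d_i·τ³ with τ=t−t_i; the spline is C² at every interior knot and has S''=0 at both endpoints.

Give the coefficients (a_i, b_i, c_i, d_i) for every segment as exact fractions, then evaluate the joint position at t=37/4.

  seg 0: a=3 b=-110/23 c=0 d=64/207
  seg 1: a=-3 b=82/23 c=64/23 d=-141/92
  seg 2: a=3 b=-85/23 c=-295/46 d=235/46
  seg 3: a=-2 b=-55/46 c=205/23 d=-171/46
  seg 4: a=2 b=126/23 c=-103/46 d=103/414
S(37/4) = 17147/2944

Δ: Δ0=-2, Δ1=3, Δ2=-5, Δ3=4, Δ4=1
row 1: diag=10, rhs=30; c'=1/5, d'=3
row 2: denom=6−2·1/5=28/5; d'=(-48−2·3)/(28/5)=-135/14
row 3: denom=4−1·5/28=107/28; d'=(54−1·-135/14)/(107/28)=1782/107
row 4: denom=8−1·28/107=828/107; d'=(-18−1·1782/107)/(828/107)=-103/23
back: M4=-103/23
back: M3=1782/107−28/107·-103/23=410/23
back: M2=-135/14−5/28·410/23=-295/23
back: M1=3−1/5·-295/23=128/23
M: M0=0, M1=128/23, M2=-295/23, M3=410/23, M4=-103/23, M5=0
seg 0: a=3, c=M0/2=0, d=(M1−M0)/(6·3)=64/207, b=Δ0−h0·(2M0+M1)/6=-110/23
seg 1: a=-3, c=M1/2=64/23, d=(M2−M1)/(6·2)=-141/92, b=Δ1−h1·(2M1+M2)/6=82/23
seg 2: a=3, c=M2/2=-295/46, d=(M3−M2)/(6·1)=235/46, b=Δ2−h2·(2M2+M3)/6=-85/23
seg 3: a=-2, c=M3/2=205/23, d=(M4−M3)/(6·1)=-171/46, b=Δ3−h3·(2M3+M4)/6=-55/46
seg 4: a=2, c=M4/2=-103/46, d=(M5−M4)/(6·3)=103/414, b=Δ4−h4·(2M4+M5)/6=126/23
t_q=37/4 → seg 4, τ=9/4; S=2+126/23·τ+-103/46·τ²+103/414·τ³=17147/2944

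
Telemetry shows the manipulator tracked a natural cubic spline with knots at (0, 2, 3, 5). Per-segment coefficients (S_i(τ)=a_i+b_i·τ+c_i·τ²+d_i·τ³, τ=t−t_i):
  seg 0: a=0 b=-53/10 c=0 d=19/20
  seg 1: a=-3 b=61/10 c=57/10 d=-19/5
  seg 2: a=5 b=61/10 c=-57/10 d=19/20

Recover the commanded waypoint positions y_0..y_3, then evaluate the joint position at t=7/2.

y_0=0 y_1=-3 y_2=5 y_3=2
S(7/2) = 1079/160

y_0 = S_0(0) = a_0 = 0
y_1 = S_1(0) = a_1 = -3
y_2 = S_2(0) = a_2 = 5
y_3 = S_2(2) = 2
t_q=7/2 is in segment 2 (τ=1/2); S_2(τ)=1079/160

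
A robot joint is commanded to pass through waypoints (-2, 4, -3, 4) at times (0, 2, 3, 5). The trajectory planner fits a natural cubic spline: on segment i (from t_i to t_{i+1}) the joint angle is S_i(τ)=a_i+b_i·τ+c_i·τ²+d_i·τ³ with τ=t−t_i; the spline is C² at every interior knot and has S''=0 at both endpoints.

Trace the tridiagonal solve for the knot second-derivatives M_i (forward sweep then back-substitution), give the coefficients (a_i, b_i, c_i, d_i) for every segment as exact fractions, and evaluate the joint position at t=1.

  seg 0: a=-2 b=246/35 c=0 d=-141/140
  seg 1: a=4 b=-177/35 c=-423/70 d=41/10
  seg 2: a=-3 b=-339/70 c=219/35 d=-73/70
S(1) = 563/140

Δ: Δ0=3, Δ1=-7, Δ2=7/2
row 1: diag=6, rhs=-60; c'=1/6, d'=-10
row 2: denom=6−1·1/6=35/6; d'=(63−1·-10)/(35/6)=438/35
back: M2=438/35
back: M1=-10−1/6·438/35=-423/35
M: M0=0, M1=-423/35, M2=438/35, M3=0
seg 0: a=-2, c=M0/2=0, d=(M1−M0)/(6·2)=-141/140, b=Δ0−h0·(2M0+M1)/6=246/35
seg 1: a=4, c=M1/2=-423/70, d=(M2−M1)/(6·1)=41/10, b=Δ1−h1·(2M1+M2)/6=-177/35
seg 2: a=-3, c=M2/2=219/35, d=(M3−M2)/(6·2)=-73/70, b=Δ2−h2·(2M2+M3)/6=-339/70
t_q=1 → seg 0, τ=1; S=-2+246/35·τ+0·τ²+-141/140·τ³=563/140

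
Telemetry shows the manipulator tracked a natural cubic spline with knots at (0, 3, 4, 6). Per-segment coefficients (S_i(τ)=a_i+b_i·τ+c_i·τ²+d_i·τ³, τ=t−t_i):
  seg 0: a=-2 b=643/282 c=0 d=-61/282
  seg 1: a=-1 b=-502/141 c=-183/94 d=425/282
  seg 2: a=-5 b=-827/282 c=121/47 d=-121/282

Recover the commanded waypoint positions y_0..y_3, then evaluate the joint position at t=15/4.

y_0=-2 y_1=-1 y_2=-5 y_3=-4
S(15/4) = -24843/6016

y_0 = S_0(0) = a_0 = -2
y_1 = S_1(0) = a_1 = -1
y_2 = S_2(0) = a_2 = -5
y_3 = S_2(2) = -4
t_q=15/4 is in segment 1 (τ=3/4); S_1(τ)=-24843/6016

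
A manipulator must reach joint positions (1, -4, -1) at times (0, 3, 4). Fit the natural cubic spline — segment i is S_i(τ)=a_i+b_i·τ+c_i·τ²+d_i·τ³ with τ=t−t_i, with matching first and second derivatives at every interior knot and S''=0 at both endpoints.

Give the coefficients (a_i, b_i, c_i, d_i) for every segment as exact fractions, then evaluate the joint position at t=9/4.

Δ: Δ0=-5/3, Δ1=3
row 1: diag=8, rhs=28; c'=1/8, d'=7/2
back: M1=7/2
M: M0=0, M1=7/2, M2=0
seg 0: a=1, c=M0/2=0, d=(M1−M0)/(6·3)=7/36, b=Δ0−h0·(2M0+M1)/6=-41/12
seg 1: a=-4, c=M1/2=7/4, d=(M2−M1)/(6·1)=-7/12, b=Δ1−h1·(2M1+M2)/6=11/6
t_q=9/4 → seg 0, τ=9/4; S=1+-41/12·τ+0·τ²+7/36·τ³=-1145/256

  seg 0: a=1 b=-41/12 c=0 d=7/36
  seg 1: a=-4 b=11/6 c=7/4 d=-7/12
S(9/4) = -1145/256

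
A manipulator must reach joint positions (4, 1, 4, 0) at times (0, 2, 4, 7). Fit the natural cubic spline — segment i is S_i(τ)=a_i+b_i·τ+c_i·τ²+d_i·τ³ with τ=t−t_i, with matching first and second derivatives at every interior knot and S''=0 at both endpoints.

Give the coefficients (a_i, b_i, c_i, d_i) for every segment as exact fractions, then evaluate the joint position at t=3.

  seg 0: a=4 b=-139/57 c=0 d=107/456
  seg 1: a=1 b=43/114 c=107/76 d=-193/456
  seg 2: a=4 b=53/57 c=-43/38 d=43/342
S(3) = 359/152

Δ: Δ0=-3/2, Δ1=3/2, Δ2=-4/3
row 1: diag=8, rhs=18; c'=1/4, d'=9/4
row 2: denom=10−2·1/4=19/2; d'=(-17−2·9/4)/(19/2)=-43/19
back: M2=-43/19
back: M1=9/4−1/4·-43/19=107/38
M: M0=0, M1=107/38, M2=-43/19, M3=0
seg 0: a=4, c=M0/2=0, d=(M1−M0)/(6·2)=107/456, b=Δ0−h0·(2M0+M1)/6=-139/57
seg 1: a=1, c=M1/2=107/76, d=(M2−M1)/(6·2)=-193/456, b=Δ1−h1·(2M1+M2)/6=43/114
seg 2: a=4, c=M2/2=-43/38, d=(M3−M2)/(6·3)=43/342, b=Δ2−h2·(2M2+M3)/6=53/57
t_q=3 → seg 1, τ=1; S=1+43/114·τ+107/76·τ²+-193/456·τ³=359/152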